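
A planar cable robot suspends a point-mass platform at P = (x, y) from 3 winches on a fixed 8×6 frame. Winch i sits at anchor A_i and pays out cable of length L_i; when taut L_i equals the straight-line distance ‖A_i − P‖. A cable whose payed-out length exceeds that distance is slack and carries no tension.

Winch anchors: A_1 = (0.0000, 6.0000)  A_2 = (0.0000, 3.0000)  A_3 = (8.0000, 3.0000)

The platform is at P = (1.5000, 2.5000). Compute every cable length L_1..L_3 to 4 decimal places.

cable 1: Δx=-1.5000, Δy=3.5000; L_1 = √(Δx²+Δy²) = 3.8079
cable 2: Δx=-1.5000, Δy=0.5000; L_2 = √(Δx²+Δy²) = 1.5811
cable 3: Δx=6.5000, Δy=0.5000; L_3 = √(Δx²+Δy²) = 6.5192

(3.8079, 1.5811, 6.5192)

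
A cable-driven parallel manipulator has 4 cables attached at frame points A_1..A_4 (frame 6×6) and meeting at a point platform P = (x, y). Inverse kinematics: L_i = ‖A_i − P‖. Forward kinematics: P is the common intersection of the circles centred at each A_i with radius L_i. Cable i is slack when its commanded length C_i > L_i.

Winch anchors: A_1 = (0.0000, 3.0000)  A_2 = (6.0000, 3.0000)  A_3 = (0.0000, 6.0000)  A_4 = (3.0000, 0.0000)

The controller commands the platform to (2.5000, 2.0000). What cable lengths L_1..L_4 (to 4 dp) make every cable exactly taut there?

L_1 = √((0.0000−2.5000)² + (3.0000−2.0000)²) = 2.6926
L_2 = √((6.0000−2.5000)² + (3.0000−2.0000)²) = 3.6401
L_3 = √((0.0000−2.5000)² + (6.0000−2.0000)²) = 4.7170
L_4 = √((3.0000−2.5000)² + (0.0000−2.0000)²) = 2.0616

(2.6926, 3.6401, 4.7170, 2.0616)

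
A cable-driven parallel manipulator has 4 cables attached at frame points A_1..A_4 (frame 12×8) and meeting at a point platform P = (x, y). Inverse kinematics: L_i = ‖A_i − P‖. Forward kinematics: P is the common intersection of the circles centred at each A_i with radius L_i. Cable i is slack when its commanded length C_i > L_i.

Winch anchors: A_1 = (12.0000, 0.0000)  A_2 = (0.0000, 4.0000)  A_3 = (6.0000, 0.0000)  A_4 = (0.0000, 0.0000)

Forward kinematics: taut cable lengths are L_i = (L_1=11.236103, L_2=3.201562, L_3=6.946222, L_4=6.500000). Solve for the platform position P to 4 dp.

each cable: (A_i−P)·(A_i−P) = L_i²; let q_i = ‖A_i‖²−L_i²
q_1 = 144.0000+0.0000−126.2500 = 17.7500
row 1: 24.0000x − 8.0000y = 12.0000  (q_2=5.7500)
row 2: 12.0000x + 0.0000y = 30.0000  (q_3=-12.2500)
row 3: 24.0000x + 0.0000y = 60.0000  (q_4=-42.2500)
Cramer on rows 1–2 → x = 2.5000, y = 6.0000
check cable 4: ‖A_4−P‖² = 42.2500 ≈ L_4² = 42.2500 ✓

(2.5000, 6.0000)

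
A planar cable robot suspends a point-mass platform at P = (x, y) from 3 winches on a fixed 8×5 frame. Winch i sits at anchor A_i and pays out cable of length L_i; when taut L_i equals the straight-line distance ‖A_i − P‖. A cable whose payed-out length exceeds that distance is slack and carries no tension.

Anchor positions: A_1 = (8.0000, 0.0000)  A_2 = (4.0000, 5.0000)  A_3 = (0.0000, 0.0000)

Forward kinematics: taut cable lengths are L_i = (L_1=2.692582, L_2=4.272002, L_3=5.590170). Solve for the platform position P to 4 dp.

(5.5000, 1.0000)

circle eqns → linear via eq_j − eq_1; set q_j = A_j·A_j − L_j²
q_1 = 64.0000+0.0000−7.2500 = 56.7500
8.0000·x − 10.0000·y = q_1−q_2 = 34.0000
16.0000·x + 0.0000·y = q_1−q_3 = 88.0000
solve first two rows → x=5.5000, y=1.0000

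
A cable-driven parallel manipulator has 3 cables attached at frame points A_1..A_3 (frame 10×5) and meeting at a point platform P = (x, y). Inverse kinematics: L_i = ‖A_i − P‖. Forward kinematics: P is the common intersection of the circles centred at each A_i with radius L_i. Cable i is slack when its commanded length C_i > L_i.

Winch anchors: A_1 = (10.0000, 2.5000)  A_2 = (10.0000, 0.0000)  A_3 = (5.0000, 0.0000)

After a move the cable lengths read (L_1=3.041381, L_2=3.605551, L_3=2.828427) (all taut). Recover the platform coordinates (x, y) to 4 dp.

(7.0000, 2.0000)

circle eqns → linear via eq_j − eq_1; set c_j = A_j·A_j − L_j²
c_1 = 100.0000+6.2500−9.2500 = 97.0000
0.0000·x + 5.0000·y = c_1−c_2 = 10.0000
10.0000·x + 5.0000·y = c_1−c_3 = 80.0000
solve first two rows → x=7.0000, y=2.0000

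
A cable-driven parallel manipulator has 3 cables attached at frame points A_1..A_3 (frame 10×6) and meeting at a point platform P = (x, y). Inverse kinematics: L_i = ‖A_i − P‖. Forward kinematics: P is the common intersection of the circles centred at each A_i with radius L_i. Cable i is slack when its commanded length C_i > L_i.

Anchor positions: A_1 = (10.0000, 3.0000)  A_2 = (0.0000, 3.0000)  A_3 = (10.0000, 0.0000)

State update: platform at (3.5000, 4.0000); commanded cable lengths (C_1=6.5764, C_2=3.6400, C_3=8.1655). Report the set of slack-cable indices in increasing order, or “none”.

i=1: geometric 6.5765 vs commanded 6.5764 ⇒ taut
i=2: geometric 3.6401 vs commanded 3.6400 ⇒ taut
i=3: geometric 7.6322 vs commanded 8.1655 ⇒ slack

3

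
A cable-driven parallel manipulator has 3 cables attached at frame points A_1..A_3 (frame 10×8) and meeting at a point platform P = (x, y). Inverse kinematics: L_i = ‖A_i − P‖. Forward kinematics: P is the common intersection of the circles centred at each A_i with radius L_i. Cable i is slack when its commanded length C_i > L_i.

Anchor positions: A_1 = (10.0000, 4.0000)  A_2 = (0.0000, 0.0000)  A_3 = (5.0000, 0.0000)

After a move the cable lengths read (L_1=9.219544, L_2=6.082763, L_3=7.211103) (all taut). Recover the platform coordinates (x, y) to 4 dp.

(1.0000, 6.0000)

expand ‖A_i−P‖²=L_i² and subtract eq 1 (q_i ≔ ‖A_i‖²−L_i²)
q_1 = 100.0000+16.0000−85.0000 = 31.0000
eq1−eq2 → [20.0000  8.0000]·P = 68.0000
eq1−eq3 → [10.0000  8.0000]·P = 58.0000
2×2 solve → P = (1.0000, 6.0000)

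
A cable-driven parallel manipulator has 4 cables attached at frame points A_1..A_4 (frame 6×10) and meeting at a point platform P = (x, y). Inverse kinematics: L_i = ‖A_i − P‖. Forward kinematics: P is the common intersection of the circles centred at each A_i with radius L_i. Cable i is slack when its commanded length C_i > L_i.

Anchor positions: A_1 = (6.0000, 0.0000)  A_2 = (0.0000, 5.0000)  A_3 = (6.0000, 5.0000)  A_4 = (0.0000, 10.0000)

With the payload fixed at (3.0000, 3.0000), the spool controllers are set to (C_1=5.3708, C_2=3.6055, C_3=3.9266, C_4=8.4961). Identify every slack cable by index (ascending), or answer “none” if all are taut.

cable 1: L_1 = ‖A_1−P‖ = 4.2426;  C_1 = 5.3708 → slack
cable 2: L_2 = ‖A_2−P‖ = 3.6056;  C_2 = 3.6055 → taut
cable 3: L_3 = ‖A_3−P‖ = 3.6056;  C_3 = 3.9266 → slack
cable 4: L_4 = ‖A_4−P‖ = 7.6158;  C_4 = 8.4961 → slack

1, 3, 4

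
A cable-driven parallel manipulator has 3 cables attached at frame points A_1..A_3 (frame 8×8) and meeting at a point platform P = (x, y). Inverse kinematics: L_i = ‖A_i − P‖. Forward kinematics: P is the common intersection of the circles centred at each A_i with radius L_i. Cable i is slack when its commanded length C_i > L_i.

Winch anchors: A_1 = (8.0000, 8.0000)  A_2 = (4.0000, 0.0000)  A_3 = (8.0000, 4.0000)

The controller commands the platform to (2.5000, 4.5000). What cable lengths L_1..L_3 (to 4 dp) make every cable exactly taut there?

cable 1: Δx=5.5000, Δy=3.5000; L_1 = √(Δx²+Δy²) = 6.5192
cable 2: Δx=1.5000, Δy=-4.5000; L_2 = √(Δx²+Δy²) = 4.7434
cable 3: Δx=5.5000, Δy=-0.5000; L_3 = √(Δx²+Δy²) = 5.5227

(6.5192, 4.7434, 5.5227)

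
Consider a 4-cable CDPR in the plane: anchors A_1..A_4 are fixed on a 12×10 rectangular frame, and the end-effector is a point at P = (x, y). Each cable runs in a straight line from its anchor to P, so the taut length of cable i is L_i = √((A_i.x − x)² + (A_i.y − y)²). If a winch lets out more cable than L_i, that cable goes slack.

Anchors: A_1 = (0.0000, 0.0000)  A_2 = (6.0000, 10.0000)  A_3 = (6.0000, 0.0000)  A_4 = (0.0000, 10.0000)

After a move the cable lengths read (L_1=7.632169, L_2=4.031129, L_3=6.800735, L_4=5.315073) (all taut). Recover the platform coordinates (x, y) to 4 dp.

(4.0000, 6.5000)

expand ‖A_i−P‖²=L_i² and subtract eq 1 (q_i ≔ ‖A_i‖²−L_i²)
q_1 = 0.0000+0.0000−58.2500 = -58.2500
eq1−eq2 → [-12.0000  -20.0000]·P = -178.0000
eq1−eq3 → [-12.0000  0.0000]·P = -48.0000
eq1−eq4 → [0.0000  -20.0000]·P = -130.0000
2×2 solve → P = (4.0000, 6.5000)
check cable 4: ‖A_4−P‖² = 28.2500 ≈ L_4² = 28.2500 ✓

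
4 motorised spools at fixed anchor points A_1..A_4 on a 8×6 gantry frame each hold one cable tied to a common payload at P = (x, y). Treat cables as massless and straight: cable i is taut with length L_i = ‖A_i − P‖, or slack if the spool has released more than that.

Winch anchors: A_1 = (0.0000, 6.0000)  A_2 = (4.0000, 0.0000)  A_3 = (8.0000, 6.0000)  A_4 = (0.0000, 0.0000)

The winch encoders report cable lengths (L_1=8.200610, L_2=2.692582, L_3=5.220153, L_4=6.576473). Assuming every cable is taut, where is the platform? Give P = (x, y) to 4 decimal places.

expand ‖A_i−P‖²=L_i² and subtract eq 1 (q_i ≔ ‖A_i‖²−L_i²)
q_1 = 0.0000+36.0000−67.2500 = -31.2500
eq1−eq2 → [-8.0000  12.0000]·P = -40.0000
eq1−eq3 → [-16.0000  0.0000]·P = -104.0000
eq1−eq4 → [0.0000  12.0000]·P = 12.0000
2×2 solve → P = (6.5000, 1.0000)
check cable 4: ‖A_4−P‖² = 43.2500 ≈ L_4² = 43.2500 ✓

(6.5000, 1.0000)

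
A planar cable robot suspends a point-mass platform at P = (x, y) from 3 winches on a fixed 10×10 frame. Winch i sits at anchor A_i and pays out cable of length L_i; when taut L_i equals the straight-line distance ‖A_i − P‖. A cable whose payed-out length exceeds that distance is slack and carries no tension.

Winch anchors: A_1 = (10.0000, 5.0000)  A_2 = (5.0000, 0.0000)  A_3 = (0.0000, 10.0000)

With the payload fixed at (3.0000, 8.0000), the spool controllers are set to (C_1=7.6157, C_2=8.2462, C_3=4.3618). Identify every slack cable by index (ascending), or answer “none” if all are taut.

3

cable 1: L_1 = ‖A_1−P‖ = 7.6158;  C_1 = 7.6157 → taut
cable 2: L_2 = ‖A_2−P‖ = 8.2462;  C_2 = 8.2462 → taut
cable 3: L_3 = ‖A_3−P‖ = 3.6056;  C_3 = 4.3618 → slack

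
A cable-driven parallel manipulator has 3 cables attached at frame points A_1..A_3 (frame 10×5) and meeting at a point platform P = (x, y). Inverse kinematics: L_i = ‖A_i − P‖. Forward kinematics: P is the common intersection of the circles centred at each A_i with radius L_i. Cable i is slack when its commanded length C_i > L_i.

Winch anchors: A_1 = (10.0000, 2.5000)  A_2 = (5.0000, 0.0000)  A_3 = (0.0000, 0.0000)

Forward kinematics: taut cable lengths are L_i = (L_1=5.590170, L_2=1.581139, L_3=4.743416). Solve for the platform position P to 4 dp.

circle eqns → linear via eq_j − eq_1; set k_j = A_j·A_j − L_j²
k_1 = 100.0000+6.2500−31.2500 = 75.0000
10.0000·x + 5.0000·y = k_1−k_2 = 52.5000
20.0000·x + 5.0000·y = k_1−k_3 = 97.5000
solve first two rows → x=4.5000, y=1.5000

(4.5000, 1.5000)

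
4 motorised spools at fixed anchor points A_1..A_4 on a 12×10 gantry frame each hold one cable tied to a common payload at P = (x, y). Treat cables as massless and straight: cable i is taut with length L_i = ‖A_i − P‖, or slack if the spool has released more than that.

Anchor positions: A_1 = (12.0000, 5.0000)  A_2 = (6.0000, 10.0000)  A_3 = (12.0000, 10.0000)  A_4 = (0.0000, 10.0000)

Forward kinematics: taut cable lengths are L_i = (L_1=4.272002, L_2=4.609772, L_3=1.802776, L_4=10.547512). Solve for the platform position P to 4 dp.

each cable: (A_i−P)·(A_i−P) = L_i²; let c_i = ‖A_i‖²−L_i²
c_1 = 144.0000+25.0000−18.2500 = 150.7500
row 1: 12.0000x − 10.0000y = 36.0000  (c_2=114.7500)
row 2: 0.0000x − 10.0000y = -90.0000  (c_3=240.7500)
row 3: 24.0000x − 10.0000y = 162.0000  (c_4=-11.2500)
Cramer on rows 1–2 → x = 10.5000, y = 9.0000
check cable 4: ‖A_4−P‖² = 111.2500 ≈ L_4² = 111.2500 ✓

(10.5000, 9.0000)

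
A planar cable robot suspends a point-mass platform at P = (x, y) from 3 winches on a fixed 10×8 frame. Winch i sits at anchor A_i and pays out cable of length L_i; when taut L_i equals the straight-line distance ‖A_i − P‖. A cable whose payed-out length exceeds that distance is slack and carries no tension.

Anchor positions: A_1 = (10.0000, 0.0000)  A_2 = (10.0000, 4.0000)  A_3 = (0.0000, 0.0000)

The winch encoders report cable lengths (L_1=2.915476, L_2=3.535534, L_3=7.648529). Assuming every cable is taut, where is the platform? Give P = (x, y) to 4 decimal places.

each cable: (A_i−P)·(A_i−P) = L_i²; let k_i = ‖A_i‖²−L_i²
k_1 = 100.0000+0.0000−8.5000 = 91.5000
row 1: 0.0000x − 8.0000y = -12.0000  (k_2=103.5000)
row 2: 20.0000x + 0.0000y = 150.0000  (k_3=-58.5000)
Cramer on rows 1–2 → x = 7.5000, y = 1.5000

(7.5000, 1.5000)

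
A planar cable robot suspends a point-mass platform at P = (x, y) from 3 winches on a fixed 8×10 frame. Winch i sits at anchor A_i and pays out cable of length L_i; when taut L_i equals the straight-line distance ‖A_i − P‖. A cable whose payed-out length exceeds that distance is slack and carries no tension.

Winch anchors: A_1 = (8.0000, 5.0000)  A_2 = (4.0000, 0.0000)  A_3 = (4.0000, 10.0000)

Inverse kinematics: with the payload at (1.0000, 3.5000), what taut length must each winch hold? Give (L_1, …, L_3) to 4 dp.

cable 1: Δx=7.0000, Δy=1.5000; L_1 = √(Δx²+Δy²) = 7.1589
cable 2: Δx=3.0000, Δy=-3.5000; L_2 = √(Δx²+Δy²) = 4.6098
cable 3: Δx=3.0000, Δy=6.5000; L_3 = √(Δx²+Δy²) = 7.1589

(7.1589, 4.6098, 7.1589)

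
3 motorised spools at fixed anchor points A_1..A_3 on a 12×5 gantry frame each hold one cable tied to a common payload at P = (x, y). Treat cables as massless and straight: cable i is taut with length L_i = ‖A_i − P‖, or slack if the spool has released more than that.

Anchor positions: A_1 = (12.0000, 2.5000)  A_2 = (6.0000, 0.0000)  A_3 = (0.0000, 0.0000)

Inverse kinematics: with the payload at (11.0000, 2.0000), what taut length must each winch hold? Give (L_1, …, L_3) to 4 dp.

(1.1180, 5.3852, 11.1803)

L_1: Δ = A_1−P = (1.0000, 0.5000) → ‖Δ‖ = √1.2500 = 1.1180
L_2: Δ = A_2−P = (-5.0000, -2.0000) → ‖Δ‖ = √29.0000 = 5.3852
L_3: Δ = A_3−P = (-11.0000, -2.0000) → ‖Δ‖ = √125.0000 = 11.1803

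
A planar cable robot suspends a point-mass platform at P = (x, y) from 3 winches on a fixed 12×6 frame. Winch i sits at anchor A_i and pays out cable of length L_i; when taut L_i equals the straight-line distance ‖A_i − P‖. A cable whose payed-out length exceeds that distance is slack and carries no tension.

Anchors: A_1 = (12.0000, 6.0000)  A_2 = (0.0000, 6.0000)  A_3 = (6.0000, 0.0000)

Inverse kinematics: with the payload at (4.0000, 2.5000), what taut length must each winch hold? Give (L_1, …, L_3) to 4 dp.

L_1: Δ = A_1−P = (8.0000, 3.5000) → ‖Δ‖ = √76.2500 = 8.7321
L_2: Δ = A_2−P = (-4.0000, 3.5000) → ‖Δ‖ = √28.2500 = 5.3151
L_3: Δ = A_3−P = (2.0000, -2.5000) → ‖Δ‖ = √10.2500 = 3.2016

(8.7321, 5.3151, 3.2016)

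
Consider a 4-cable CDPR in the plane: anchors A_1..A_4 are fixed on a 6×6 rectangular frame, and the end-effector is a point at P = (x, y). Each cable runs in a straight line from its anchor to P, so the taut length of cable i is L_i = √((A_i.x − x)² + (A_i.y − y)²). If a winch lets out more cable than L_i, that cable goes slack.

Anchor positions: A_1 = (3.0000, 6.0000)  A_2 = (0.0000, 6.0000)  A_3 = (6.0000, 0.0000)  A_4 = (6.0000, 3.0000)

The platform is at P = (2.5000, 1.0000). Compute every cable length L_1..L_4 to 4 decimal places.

L_1 = √((3.0000−2.5000)² + (6.0000−1.0000)²) = 5.0249
L_2 = √((0.0000−2.5000)² + (6.0000−1.0000)²) = 5.5902
L_3 = √((6.0000−2.5000)² + (0.0000−1.0000)²) = 3.6401
L_4 = √((6.0000−2.5000)² + (3.0000−1.0000)²) = 4.0311

(5.0249, 5.5902, 3.6401, 4.0311)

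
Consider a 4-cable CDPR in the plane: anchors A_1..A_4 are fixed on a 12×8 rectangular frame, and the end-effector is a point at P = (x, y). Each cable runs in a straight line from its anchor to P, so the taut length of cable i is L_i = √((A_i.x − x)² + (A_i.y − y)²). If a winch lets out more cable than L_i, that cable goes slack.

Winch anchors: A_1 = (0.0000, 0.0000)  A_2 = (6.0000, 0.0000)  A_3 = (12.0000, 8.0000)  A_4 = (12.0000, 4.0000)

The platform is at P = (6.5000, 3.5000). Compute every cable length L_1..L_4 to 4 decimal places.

L_1: Δ = A_1−P = (-6.5000, -3.5000) → ‖Δ‖ = √54.5000 = 7.3824
L_2: Δ = A_2−P = (-0.5000, -3.5000) → ‖Δ‖ = √12.5000 = 3.5355
L_3: Δ = A_3−P = (5.5000, 4.5000) → ‖Δ‖ = √50.5000 = 7.1063
L_4: Δ = A_4−P = (5.5000, 0.5000) → ‖Δ‖ = √30.5000 = 5.5227

(7.3824, 3.5355, 7.1063, 5.5227)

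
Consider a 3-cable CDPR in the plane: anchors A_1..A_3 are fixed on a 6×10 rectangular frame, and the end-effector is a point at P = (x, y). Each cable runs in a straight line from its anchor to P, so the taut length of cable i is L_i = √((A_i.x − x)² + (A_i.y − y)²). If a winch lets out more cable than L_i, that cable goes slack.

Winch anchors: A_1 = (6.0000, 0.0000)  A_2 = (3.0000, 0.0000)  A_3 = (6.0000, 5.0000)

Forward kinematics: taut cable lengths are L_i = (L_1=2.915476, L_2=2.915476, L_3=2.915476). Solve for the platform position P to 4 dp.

(4.5000, 2.5000)

expand ‖A_i−P‖²=L_i² and subtract eq 1 (q_i ≔ ‖A_i‖²−L_i²)
q_1 = 36.0000+0.0000−8.5000 = 27.5000
eq1−eq2 → [6.0000  0.0000]·P = 27.0000
eq1−eq3 → [0.0000  -10.0000]·P = -25.0000
2×2 solve → P = (4.5000, 2.5000)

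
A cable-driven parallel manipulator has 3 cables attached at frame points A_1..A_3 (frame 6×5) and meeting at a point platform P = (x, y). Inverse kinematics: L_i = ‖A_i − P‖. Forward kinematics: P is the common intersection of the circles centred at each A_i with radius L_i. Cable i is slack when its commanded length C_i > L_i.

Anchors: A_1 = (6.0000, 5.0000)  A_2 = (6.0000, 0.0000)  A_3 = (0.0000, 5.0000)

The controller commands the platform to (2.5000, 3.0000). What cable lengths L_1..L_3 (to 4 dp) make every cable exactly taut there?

(4.0311, 4.6098, 3.2016)

cable 1: Δx=3.5000, Δy=2.0000; L_1 = √(Δx²+Δy²) = 4.0311
cable 2: Δx=3.5000, Δy=-3.0000; L_2 = √(Δx²+Δy²) = 4.6098
cable 3: Δx=-2.5000, Δy=2.0000; L_3 = √(Δx²+Δy²) = 3.2016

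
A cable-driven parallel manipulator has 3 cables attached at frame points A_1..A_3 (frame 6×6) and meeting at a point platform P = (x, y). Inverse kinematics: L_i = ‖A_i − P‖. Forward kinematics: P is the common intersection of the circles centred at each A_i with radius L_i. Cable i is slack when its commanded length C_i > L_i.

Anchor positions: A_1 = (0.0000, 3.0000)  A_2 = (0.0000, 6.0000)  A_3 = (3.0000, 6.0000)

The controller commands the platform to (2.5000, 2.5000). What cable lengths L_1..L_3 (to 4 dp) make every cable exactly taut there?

L_1: Δ = A_1−P = (-2.5000, 0.5000) → ‖Δ‖ = √6.5000 = 2.5495
L_2: Δ = A_2−P = (-2.5000, 3.5000) → ‖Δ‖ = √18.5000 = 4.3012
L_3: Δ = A_3−P = (0.5000, 3.5000) → ‖Δ‖ = √12.5000 = 3.5355

(2.5495, 4.3012, 3.5355)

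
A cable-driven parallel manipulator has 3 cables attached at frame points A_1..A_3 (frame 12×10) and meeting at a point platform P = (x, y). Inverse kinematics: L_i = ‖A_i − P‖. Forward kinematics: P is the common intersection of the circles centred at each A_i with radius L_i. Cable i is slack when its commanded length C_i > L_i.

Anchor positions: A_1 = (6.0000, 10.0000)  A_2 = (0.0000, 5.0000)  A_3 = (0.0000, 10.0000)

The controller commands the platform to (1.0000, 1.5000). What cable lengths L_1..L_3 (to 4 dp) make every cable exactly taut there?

(9.8615, 3.6401, 8.5586)

L_1 = √((6.0000−1.0000)² + (10.0000−1.5000)²) = 9.8615
L_2 = √((0.0000−1.0000)² + (5.0000−1.5000)²) = 3.6401
L_3 = √((0.0000−1.0000)² + (10.0000−1.5000)²) = 8.5586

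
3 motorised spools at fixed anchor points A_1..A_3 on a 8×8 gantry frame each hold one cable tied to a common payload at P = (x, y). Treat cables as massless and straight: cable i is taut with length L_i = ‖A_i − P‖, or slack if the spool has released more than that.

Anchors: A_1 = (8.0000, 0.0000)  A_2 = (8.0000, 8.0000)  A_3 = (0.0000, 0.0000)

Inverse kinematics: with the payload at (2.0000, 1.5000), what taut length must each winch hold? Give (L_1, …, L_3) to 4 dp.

(6.1847, 8.8459, 2.5000)

L_1: Δ = A_1−P = (6.0000, -1.5000) → ‖Δ‖ = √38.2500 = 6.1847
L_2: Δ = A_2−P = (6.0000, 6.5000) → ‖Δ‖ = √78.2500 = 8.8459
L_3: Δ = A_3−P = (-2.0000, -1.5000) → ‖Δ‖ = √6.2500 = 2.5000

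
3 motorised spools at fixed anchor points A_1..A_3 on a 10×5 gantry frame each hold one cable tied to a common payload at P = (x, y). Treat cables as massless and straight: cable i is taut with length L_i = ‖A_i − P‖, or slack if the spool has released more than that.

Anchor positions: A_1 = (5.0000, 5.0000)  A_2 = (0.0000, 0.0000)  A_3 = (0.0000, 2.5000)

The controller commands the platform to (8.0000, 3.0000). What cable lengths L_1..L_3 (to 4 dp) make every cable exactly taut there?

cable 1: Δx=-3.0000, Δy=2.0000; L_1 = √(Δx²+Δy²) = 3.6056
cable 2: Δx=-8.0000, Δy=-3.0000; L_2 = √(Δx²+Δy²) = 8.5440
cable 3: Δx=-8.0000, Δy=-0.5000; L_3 = √(Δx²+Δy²) = 8.0156

(3.6056, 8.5440, 8.0156)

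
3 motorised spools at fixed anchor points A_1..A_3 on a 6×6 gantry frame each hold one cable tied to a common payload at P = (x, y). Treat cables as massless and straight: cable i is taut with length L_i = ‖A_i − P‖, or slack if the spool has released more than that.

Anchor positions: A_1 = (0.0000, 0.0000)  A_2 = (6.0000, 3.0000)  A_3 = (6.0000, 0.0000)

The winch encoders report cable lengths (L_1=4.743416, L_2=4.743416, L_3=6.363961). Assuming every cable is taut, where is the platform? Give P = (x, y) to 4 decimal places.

circle eqns → linear via eq_j − eq_1; set c_j = A_j·A_j − L_j²
c_1 = 0.0000+0.0000−22.5000 = -22.5000
-12.0000·x − 6.0000·y = c_1−c_2 = -45.0000
-12.0000·x + 0.0000·y = c_1−c_3 = -18.0000
solve first two rows → x=1.5000, y=4.5000

(1.5000, 4.5000)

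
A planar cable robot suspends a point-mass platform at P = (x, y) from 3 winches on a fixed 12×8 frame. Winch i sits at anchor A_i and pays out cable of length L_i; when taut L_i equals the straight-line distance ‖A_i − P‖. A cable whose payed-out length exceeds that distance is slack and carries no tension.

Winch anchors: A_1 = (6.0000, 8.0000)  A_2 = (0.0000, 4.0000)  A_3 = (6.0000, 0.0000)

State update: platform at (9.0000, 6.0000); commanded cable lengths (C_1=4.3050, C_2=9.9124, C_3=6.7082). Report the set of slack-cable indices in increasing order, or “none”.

1, 2

cable 1: √((-3.0000)²+(2.0000)²)=3.6056, C_1=4.3050: slack
cable 2: √((-9.0000)²+(-2.0000)²)=9.2195, C_2=9.9124: slack
cable 3: √((-3.0000)²+(-6.0000)²)=6.7082, C_3=6.7082: taut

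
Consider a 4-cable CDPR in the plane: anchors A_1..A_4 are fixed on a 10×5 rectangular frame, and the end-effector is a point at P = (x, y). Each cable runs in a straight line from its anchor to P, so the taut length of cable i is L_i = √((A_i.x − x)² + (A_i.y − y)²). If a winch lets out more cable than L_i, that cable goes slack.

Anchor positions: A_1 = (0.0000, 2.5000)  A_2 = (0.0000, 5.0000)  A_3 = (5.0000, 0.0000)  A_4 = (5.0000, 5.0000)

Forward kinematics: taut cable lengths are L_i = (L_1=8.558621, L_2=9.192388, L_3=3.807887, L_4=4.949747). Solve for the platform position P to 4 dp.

circle eqns → linear via eq_j − eq_1; set k_j = A_j·A_j − L_j²
k_1 = 0.0000+6.2500−73.2500 = -67.0000
0.0000·x − 5.0000·y = k_1−k_2 = -7.5000
-10.0000·x + 5.0000·y = k_1−k_3 = -77.5000
-10.0000·x − 5.0000·y = k_1−k_4 = -92.5000
solve first two rows → x=8.5000, y=1.5000
check cable 4: ‖A_4−P‖² = 24.5000 ≈ L_4² = 24.5000 ✓

(8.5000, 1.5000)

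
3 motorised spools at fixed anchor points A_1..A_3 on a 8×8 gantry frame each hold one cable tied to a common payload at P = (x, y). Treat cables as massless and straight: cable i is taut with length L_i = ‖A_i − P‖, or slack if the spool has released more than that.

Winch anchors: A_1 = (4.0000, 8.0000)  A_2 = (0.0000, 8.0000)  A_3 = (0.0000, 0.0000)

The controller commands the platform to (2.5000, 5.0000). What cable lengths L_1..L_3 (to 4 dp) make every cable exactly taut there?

(3.3541, 3.9051, 5.5902)

L_1 = √((4.0000−2.5000)² + (8.0000−5.0000)²) = 3.3541
L_2 = √((0.0000−2.5000)² + (8.0000−5.0000)²) = 3.9051
L_3 = √((0.0000−2.5000)² + (0.0000−5.0000)²) = 5.5902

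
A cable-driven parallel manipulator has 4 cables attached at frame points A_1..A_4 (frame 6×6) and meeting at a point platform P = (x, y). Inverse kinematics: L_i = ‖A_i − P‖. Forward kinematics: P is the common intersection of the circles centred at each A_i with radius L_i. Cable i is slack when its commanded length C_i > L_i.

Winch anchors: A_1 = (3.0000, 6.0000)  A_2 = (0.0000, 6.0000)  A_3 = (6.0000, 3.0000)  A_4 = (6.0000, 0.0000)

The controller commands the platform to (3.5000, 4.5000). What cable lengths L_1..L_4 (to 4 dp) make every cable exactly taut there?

(1.5811, 3.8079, 2.9155, 5.1478)

cable 1: Δx=-0.5000, Δy=1.5000; L_1 = √(Δx²+Δy²) = 1.5811
cable 2: Δx=-3.5000, Δy=1.5000; L_2 = √(Δx²+Δy²) = 3.8079
cable 3: Δx=2.5000, Δy=-1.5000; L_3 = √(Δx²+Δy²) = 2.9155
cable 4: Δx=2.5000, Δy=-4.5000; L_4 = √(Δx²+Δy²) = 5.1478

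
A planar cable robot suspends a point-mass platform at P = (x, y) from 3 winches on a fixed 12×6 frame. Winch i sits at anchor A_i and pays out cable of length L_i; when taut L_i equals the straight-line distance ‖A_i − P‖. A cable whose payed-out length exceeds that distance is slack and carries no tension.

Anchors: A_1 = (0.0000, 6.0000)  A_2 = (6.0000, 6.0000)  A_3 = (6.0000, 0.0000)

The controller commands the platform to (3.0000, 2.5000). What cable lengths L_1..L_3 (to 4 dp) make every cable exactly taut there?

(4.6098, 4.6098, 3.9051)

L_1 = √((0.0000−3.0000)² + (6.0000−2.5000)²) = 4.6098
L_2 = √((6.0000−3.0000)² + (6.0000−2.5000)²) = 4.6098
L_3 = √((6.0000−3.0000)² + (0.0000−2.5000)²) = 3.9051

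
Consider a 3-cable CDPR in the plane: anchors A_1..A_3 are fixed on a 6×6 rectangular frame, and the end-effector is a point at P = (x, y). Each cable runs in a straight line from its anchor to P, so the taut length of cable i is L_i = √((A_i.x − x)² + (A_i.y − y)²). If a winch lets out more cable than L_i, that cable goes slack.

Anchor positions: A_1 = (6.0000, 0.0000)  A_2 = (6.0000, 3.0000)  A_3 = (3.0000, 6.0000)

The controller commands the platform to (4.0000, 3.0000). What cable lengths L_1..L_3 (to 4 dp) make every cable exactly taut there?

(3.6056, 2.0000, 3.1623)

L_1: Δ = A_1−P = (2.0000, -3.0000) → ‖Δ‖ = √13.0000 = 3.6056
L_2: Δ = A_2−P = (2.0000, 0.0000) → ‖Δ‖ = √4.0000 = 2.0000
L_3: Δ = A_3−P = (-1.0000, 3.0000) → ‖Δ‖ = √10.0000 = 3.1623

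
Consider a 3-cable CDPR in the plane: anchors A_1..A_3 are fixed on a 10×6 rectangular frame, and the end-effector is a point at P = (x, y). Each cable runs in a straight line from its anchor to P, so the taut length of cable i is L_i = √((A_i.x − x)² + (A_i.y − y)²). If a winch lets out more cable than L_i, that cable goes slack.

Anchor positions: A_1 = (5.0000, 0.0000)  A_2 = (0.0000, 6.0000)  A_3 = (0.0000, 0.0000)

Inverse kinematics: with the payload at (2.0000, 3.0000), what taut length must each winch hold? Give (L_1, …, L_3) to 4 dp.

(4.2426, 3.6056, 3.6056)

L_1: Δ = A_1−P = (3.0000, -3.0000) → ‖Δ‖ = √18.0000 = 4.2426
L_2: Δ = A_2−P = (-2.0000, 3.0000) → ‖Δ‖ = √13.0000 = 3.6056
L_3: Δ = A_3−P = (-2.0000, -3.0000) → ‖Δ‖ = √13.0000 = 3.6056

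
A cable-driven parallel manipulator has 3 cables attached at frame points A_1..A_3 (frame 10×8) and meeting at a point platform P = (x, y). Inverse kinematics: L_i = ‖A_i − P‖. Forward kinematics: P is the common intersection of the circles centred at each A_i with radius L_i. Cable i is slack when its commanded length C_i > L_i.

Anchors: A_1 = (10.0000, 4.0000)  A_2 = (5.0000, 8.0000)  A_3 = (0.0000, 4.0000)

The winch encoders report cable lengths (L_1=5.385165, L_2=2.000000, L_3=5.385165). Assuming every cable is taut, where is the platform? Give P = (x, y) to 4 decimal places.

(5.0000, 6.0000)

expand ‖A_i−P‖²=L_i² and subtract eq 1 (k_i ≔ ‖A_i‖²−L_i²)
k_1 = 100.0000+16.0000−29.0000 = 87.0000
eq1−eq2 → [10.0000  -8.0000]·P = 2.0000
eq1−eq3 → [20.0000  0.0000]·P = 100.0000
2×2 solve → P = (5.0000, 6.0000)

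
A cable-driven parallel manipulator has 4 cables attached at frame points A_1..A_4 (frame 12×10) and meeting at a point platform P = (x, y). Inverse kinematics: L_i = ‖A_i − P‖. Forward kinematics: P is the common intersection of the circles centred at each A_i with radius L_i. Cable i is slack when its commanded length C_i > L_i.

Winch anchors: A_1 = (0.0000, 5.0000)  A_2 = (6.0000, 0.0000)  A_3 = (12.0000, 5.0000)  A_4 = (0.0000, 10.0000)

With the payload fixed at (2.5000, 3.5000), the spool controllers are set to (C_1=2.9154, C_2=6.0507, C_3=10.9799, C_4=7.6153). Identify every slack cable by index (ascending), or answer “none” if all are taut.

2, 3, 4

cable 1: √((-2.5000)²+(1.5000)²)=2.9155, C_1=2.9154: taut
cable 2: √((3.5000)²+(-3.5000)²)=4.9497, C_2=6.0507: slack
cable 3: √((9.5000)²+(1.5000)²)=9.6177, C_3=10.9799: slack
cable 4: √((-2.5000)²+(6.5000)²)=6.9642, C_4=7.6153: slack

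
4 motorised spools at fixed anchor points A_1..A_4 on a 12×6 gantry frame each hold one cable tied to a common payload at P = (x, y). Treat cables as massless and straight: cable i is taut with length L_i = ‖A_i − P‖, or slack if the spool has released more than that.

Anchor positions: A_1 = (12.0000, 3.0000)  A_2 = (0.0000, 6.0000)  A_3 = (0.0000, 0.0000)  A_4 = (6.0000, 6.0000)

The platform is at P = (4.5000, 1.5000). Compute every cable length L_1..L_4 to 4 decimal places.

L_1 = √((12.0000−4.5000)² + (3.0000−1.5000)²) = 7.6485
L_2 = √((0.0000−4.5000)² + (6.0000−1.5000)²) = 6.3640
L_3 = √((0.0000−4.5000)² + (0.0000−1.5000)²) = 4.7434
L_4 = √((6.0000−4.5000)² + (6.0000−1.5000)²) = 4.7434

(7.6485, 6.3640, 4.7434, 4.7434)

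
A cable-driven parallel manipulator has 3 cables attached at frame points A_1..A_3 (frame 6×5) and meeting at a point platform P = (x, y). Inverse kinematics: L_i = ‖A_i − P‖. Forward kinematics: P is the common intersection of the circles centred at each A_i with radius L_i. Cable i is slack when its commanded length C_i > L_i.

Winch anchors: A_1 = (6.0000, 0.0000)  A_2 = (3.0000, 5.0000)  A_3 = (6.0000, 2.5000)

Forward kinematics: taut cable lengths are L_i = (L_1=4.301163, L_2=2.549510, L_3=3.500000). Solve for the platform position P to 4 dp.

each cable: (A_i−P)·(A_i−P) = L_i²; let q_i = ‖A_i‖²−L_i²
q_1 = 36.0000+0.0000−18.5000 = 17.5000
row 1: 6.0000x − 10.0000y = -10.0000  (q_2=27.5000)
row 2: 0.0000x − 5.0000y = -12.5000  (q_3=30.0000)
Cramer on rows 1–2 → x = 2.5000, y = 2.5000

(2.5000, 2.5000)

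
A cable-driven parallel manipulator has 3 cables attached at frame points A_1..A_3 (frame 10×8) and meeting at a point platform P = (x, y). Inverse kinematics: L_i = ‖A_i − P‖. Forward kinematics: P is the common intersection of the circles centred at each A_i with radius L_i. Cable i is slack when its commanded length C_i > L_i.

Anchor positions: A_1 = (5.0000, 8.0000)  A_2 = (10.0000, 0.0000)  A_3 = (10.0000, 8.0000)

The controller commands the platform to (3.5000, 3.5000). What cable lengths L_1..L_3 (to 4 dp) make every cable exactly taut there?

L_1 = √((5.0000−3.5000)² + (8.0000−3.5000)²) = 4.7434
L_2 = √((10.0000−3.5000)² + (0.0000−3.5000)²) = 7.3824
L_3 = √((10.0000−3.5000)² + (8.0000−3.5000)²) = 7.9057

(4.7434, 7.3824, 7.9057)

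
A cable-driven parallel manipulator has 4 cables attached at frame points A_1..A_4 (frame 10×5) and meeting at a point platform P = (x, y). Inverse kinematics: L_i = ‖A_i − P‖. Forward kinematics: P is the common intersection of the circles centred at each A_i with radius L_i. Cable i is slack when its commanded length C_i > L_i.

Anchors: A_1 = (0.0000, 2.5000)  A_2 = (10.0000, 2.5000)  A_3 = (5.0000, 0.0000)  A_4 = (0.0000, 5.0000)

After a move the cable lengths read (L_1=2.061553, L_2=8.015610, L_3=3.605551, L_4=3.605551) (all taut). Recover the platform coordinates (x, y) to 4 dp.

(2.0000, 2.0000)

each cable: (A_i−P)·(A_i−P) = L_i²; let q_i = ‖A_i‖²−L_i²
q_1 = 0.0000+6.2500−4.2500 = 2.0000
row 1: -20.0000x + 0.0000y = -40.0000  (q_2=42.0000)
row 2: -10.0000x + 5.0000y = -10.0000  (q_3=12.0000)
row 3: 0.0000x − 5.0000y = -10.0000  (q_4=12.0000)
Cramer on rows 1–2 → x = 2.0000, y = 2.0000
check cable 4: ‖A_4−P‖² = 13.0000 ≈ L_4² = 13.0000 ✓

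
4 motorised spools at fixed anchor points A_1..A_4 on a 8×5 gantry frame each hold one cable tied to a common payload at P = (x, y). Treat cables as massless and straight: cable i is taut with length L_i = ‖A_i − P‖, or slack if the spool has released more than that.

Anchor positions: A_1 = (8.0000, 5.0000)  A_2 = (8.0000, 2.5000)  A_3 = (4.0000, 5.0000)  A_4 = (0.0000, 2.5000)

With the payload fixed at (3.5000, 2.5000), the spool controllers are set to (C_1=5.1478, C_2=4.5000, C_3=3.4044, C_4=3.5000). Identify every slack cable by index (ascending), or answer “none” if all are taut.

3

cable 1: √((4.5000)²+(2.5000)²)=5.1478, C_1=5.1478: taut
cable 2: √((4.5000)²+(0.0000)²)=4.5000, C_2=4.5000: taut
cable 3: √((0.5000)²+(2.5000)²)=2.5495, C_3=3.4044: slack
cable 4: √((-3.5000)²+(0.0000)²)=3.5000, C_4=3.5000: taut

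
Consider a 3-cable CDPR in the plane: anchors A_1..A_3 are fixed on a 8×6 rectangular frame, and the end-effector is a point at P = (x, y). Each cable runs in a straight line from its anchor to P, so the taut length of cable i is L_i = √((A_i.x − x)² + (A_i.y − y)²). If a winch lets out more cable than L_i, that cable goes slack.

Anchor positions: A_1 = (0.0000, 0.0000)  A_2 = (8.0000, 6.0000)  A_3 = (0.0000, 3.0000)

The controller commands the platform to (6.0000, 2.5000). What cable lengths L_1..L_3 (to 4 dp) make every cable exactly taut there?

L_1: Δ = A_1−P = (-6.0000, -2.5000) → ‖Δ‖ = √42.2500 = 6.5000
L_2: Δ = A_2−P = (2.0000, 3.5000) → ‖Δ‖ = √16.2500 = 4.0311
L_3: Δ = A_3−P = (-6.0000, 0.5000) → ‖Δ‖ = √36.2500 = 6.0208

(6.5000, 4.0311, 6.0208)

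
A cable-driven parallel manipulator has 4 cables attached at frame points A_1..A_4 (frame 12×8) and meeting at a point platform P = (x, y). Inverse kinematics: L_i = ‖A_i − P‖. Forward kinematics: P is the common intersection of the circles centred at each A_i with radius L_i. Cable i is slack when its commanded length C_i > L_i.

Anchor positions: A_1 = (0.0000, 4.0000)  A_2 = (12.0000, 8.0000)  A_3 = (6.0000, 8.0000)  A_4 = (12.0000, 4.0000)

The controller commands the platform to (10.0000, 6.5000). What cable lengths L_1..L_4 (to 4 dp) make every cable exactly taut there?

(10.3078, 2.5000, 4.2720, 3.2016)

L_1 = √((0.0000−10.0000)² + (4.0000−6.5000)²) = 10.3078
L_2 = √((12.0000−10.0000)² + (8.0000−6.5000)²) = 2.5000
L_3 = √((6.0000−10.0000)² + (8.0000−6.5000)²) = 4.2720
L_4 = √((12.0000−10.0000)² + (4.0000−6.5000)²) = 3.2016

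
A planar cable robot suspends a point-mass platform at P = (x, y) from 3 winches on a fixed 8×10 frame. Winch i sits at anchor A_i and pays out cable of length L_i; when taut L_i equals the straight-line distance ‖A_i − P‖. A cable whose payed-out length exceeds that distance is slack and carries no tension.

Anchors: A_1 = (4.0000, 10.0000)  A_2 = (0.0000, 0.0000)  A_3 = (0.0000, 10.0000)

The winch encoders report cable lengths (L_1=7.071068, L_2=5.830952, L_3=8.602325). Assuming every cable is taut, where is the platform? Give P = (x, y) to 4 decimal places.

circle eqns → linear via eq_j − eq_1; set k_j = A_j·A_j − L_j²
k_1 = 16.0000+100.0000−50.0000 = 66.0000
8.0000·x + 20.0000·y = k_1−k_2 = 100.0000
8.0000·x + 0.0000·y = k_1−k_3 = 40.0000
solve first two rows → x=5.0000, y=3.0000

(5.0000, 3.0000)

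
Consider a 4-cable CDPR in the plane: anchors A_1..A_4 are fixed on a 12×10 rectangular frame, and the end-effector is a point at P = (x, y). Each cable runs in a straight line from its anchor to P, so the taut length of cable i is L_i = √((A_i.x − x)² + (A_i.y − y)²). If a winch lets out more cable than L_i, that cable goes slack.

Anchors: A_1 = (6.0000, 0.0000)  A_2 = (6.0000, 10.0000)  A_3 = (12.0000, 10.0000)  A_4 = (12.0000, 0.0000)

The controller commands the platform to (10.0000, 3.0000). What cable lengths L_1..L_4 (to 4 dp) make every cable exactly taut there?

(5.0000, 8.0623, 7.2801, 3.6056)

L_1: Δ = A_1−P = (-4.0000, -3.0000) → ‖Δ‖ = √25.0000 = 5.0000
L_2: Δ = A_2−P = (-4.0000, 7.0000) → ‖Δ‖ = √65.0000 = 8.0623
L_3: Δ = A_3−P = (2.0000, 7.0000) → ‖Δ‖ = √53.0000 = 7.2801
L_4: Δ = A_4−P = (2.0000, -3.0000) → ‖Δ‖ = √13.0000 = 3.6056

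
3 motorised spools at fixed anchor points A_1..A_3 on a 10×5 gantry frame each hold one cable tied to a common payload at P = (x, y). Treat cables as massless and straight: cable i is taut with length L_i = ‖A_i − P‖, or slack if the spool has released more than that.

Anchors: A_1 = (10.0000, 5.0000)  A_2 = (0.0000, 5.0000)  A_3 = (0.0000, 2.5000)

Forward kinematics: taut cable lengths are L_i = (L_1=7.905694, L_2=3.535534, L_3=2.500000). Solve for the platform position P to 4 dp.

(2.5000, 2.5000)

expand ‖A_i−P‖²=L_i² and subtract eq 1 (q_i ≔ ‖A_i‖²−L_i²)
q_1 = 100.0000+25.0000−62.5000 = 62.5000
eq1−eq2 → [20.0000  0.0000]·P = 50.0000
eq1−eq3 → [20.0000  5.0000]·P = 62.5000
2×2 solve → P = (2.5000, 2.5000)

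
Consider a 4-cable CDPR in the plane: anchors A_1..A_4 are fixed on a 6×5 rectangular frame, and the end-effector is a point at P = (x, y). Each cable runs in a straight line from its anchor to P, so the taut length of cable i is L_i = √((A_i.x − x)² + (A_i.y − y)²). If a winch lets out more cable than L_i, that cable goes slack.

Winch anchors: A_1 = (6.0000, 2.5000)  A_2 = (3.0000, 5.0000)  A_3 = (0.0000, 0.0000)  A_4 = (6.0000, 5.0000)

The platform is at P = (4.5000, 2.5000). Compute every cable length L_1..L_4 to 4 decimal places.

(1.5000, 2.9155, 5.1478, 2.9155)

cable 1: Δx=1.5000, Δy=0.0000; L_1 = √(Δx²+Δy²) = 1.5000
cable 2: Δx=-1.5000, Δy=2.5000; L_2 = √(Δx²+Δy²) = 2.9155
cable 3: Δx=-4.5000, Δy=-2.5000; L_3 = √(Δx²+Δy²) = 5.1478
cable 4: Δx=1.5000, Δy=2.5000; L_4 = √(Δx²+Δy²) = 2.9155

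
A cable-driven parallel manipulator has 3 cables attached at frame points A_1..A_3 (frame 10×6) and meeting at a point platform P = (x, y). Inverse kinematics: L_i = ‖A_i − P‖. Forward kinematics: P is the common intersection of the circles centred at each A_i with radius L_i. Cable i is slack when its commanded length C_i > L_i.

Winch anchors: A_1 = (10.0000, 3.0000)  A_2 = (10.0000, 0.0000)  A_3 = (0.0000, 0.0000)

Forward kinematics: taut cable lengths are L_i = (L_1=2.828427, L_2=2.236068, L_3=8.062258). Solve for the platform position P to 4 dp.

(8.0000, 1.0000)

circle eqns → linear via eq_j − eq_1; set k_j = A_j·A_j − L_j²
k_1 = 100.0000+9.0000−8.0000 = 101.0000
0.0000·x + 6.0000·y = k_1−k_2 = 6.0000
20.0000·x + 6.0000·y = k_1−k_3 = 166.0000
solve first two rows → x=8.0000, y=1.0000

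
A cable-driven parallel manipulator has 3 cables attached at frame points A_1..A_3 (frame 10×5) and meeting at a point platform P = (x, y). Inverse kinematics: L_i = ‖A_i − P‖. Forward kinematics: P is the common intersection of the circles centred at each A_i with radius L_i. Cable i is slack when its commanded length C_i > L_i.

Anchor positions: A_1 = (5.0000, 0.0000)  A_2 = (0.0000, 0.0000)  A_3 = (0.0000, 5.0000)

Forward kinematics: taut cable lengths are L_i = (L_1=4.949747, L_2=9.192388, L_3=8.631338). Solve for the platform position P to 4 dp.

(8.5000, 3.5000)

expand ‖A_i−P‖²=L_i² and subtract eq 1 (k_i ≔ ‖A_i‖²−L_i²)
k_1 = 25.0000+0.0000−24.5000 = 0.5000
eq1−eq2 → [10.0000  0.0000]·P = 85.0000
eq1−eq3 → [10.0000  -10.0000]·P = 50.0000
2×2 solve → P = (8.5000, 3.5000)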